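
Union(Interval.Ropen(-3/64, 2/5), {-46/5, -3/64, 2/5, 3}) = Union({-46/5, 3}, Interval(-3/64, 2/5))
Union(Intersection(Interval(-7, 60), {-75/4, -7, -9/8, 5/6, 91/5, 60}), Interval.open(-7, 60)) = Interval(-7, 60)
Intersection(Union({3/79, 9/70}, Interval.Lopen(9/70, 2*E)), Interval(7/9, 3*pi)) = Interval(7/9, 2*E)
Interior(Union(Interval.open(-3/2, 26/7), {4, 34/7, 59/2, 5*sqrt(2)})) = Interval.open(-3/2, 26/7)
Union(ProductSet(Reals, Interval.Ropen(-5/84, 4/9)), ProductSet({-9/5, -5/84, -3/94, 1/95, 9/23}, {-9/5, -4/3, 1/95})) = Union(ProductSet({-9/5, -5/84, -3/94, 1/95, 9/23}, {-9/5, -4/3, 1/95}), ProductSet(Reals, Interval.Ropen(-5/84, 4/9)))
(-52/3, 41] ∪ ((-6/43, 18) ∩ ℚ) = (-52/3, 41] ∪ (ℚ ∩ (-6/43, 18))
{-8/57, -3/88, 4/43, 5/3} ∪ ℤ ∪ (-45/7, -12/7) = ℤ ∪ (-45/7, -12/7) ∪ {-8/57, -3/88, 4/43, 5/3}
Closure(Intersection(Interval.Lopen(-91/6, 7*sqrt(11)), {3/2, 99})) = {3/2}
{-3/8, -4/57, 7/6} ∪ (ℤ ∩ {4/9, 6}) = {-3/8, -4/57, 7/6, 6}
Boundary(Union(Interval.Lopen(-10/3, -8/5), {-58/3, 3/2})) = {-58/3, -10/3, -8/5, 3/2}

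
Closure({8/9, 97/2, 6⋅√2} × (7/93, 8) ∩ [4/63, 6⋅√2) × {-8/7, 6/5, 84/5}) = {8/9} × {6/5}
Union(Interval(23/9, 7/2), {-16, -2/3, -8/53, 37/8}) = Union({-16, -2/3, -8/53, 37/8}, Interval(23/9, 7/2))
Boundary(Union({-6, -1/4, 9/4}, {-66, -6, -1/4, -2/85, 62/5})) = {-66, -6, -1/4, -2/85, 9/4, 62/5}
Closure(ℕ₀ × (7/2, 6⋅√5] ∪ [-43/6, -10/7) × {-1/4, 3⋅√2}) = (ℕ₀ × [7/2, 6⋅√5]) ∪ ([-43/6, -10/7] × {-1/4, 3⋅√2})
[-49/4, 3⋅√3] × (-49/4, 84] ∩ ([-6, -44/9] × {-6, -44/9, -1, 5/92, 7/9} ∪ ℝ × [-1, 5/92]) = ([-6, -44/9] × {-6, -44/9, -1, 5/92, 7/9}) ∪ ([-49/4, 3⋅√3] × [-1, 5/92])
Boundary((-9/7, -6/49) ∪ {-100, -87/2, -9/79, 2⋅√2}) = {-100, -87/2, -9/7, -6/49, -9/79, 2⋅√2}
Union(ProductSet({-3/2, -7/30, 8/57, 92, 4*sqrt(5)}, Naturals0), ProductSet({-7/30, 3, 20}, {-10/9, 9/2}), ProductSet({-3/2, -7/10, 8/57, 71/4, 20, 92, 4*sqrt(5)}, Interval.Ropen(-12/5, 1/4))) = Union(ProductSet({-7/30, 3, 20}, {-10/9, 9/2}), ProductSet({-3/2, -7/30, 8/57, 92, 4*sqrt(5)}, Naturals0), ProductSet({-3/2, -7/10, 8/57, 71/4, 20, 92, 4*sqrt(5)}, Interval.Ropen(-12/5, 1/4)))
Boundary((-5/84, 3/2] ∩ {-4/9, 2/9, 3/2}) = {2/9, 3/2}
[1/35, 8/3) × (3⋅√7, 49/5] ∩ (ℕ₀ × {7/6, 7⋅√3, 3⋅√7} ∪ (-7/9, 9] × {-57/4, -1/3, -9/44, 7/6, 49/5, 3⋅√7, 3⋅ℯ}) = [1/35, 8/3) × {49/5, 3⋅ℯ}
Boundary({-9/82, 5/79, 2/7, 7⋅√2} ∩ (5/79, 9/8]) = {2/7}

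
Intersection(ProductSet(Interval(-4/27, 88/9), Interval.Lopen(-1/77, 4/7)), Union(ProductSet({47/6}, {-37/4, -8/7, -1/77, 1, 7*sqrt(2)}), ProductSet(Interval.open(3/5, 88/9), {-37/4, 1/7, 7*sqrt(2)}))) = ProductSet(Interval.open(3/5, 88/9), {1/7})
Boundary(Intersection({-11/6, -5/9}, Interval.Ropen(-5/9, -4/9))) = {-5/9}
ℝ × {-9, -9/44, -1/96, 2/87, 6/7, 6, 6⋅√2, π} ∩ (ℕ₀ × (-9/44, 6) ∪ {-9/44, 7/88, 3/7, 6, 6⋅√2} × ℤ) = (ℕ₀ × {-1/96, 2/87, 6/7, π}) ∪ ({-9/44, 7/88, 3/7, 6, 6⋅√2} × {-9, 6})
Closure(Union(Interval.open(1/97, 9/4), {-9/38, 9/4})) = Union({-9/38}, Interval(1/97, 9/4))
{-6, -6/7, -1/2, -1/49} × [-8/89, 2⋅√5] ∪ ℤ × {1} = (ℤ × {1}) ∪ ({-6, -6/7, -1/2, -1/49} × [-8/89, 2⋅√5])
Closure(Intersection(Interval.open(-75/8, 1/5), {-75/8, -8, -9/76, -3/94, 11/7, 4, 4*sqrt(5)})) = {-8, -9/76, -3/94}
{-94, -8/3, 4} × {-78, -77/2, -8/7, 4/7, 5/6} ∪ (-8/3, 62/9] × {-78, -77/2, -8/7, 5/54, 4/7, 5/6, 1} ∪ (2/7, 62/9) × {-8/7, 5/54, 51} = ((2/7, 62/9) × {-8/7, 5/54, 51}) ∪ ({-94, -8/3, 4} × {-78, -77/2, -8/7, 4/7, 5/6}) ∪ ((-8/3, 62/9] × {-78, -77/2, -8/7, 5/54, 4/7, 5/6, 1})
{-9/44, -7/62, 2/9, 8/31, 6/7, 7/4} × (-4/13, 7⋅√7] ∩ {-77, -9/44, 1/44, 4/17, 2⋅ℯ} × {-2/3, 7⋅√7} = {-9/44} × {7⋅√7}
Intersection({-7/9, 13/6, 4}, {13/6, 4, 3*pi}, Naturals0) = {4}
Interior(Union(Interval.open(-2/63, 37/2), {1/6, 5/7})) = Interval.open(-2/63, 37/2)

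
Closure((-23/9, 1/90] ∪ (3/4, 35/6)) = [-23/9, 1/90] ∪ [3/4, 35/6]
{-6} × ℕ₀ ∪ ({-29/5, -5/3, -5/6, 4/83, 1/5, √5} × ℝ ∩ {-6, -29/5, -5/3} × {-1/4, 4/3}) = ({-6} × ℕ₀) ∪ ({-29/5, -5/3} × {-1/4, 4/3})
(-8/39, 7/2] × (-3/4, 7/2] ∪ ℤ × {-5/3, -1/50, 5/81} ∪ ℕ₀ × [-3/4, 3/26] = (ℤ × {-5/3, -1/50, 5/81}) ∪ (ℕ₀ × [-3/4, 3/26]) ∪ ((-8/39, 7/2] × (-3/4, 7/2])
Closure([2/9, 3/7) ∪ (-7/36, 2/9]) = [-7/36, 3/7]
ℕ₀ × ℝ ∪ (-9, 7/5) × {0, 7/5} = (ℕ₀ × ℝ) ∪ ((-9, 7/5) × {0, 7/5})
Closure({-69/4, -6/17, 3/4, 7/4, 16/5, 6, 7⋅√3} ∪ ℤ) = ℤ ∪ {-69/4, -6/17, 3/4, 7/4, 16/5, 7⋅√3}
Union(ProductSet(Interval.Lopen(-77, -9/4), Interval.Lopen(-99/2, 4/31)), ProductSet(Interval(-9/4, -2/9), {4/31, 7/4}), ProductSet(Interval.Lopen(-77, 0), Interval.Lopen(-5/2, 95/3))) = Union(ProductSet(Interval.Lopen(-77, -9/4), Interval.Lopen(-99/2, 4/31)), ProductSet(Interval.Lopen(-77, 0), Interval.Lopen(-5/2, 95/3)))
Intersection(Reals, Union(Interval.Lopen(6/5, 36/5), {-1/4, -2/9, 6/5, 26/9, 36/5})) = Union({-1/4, -2/9}, Interval(6/5, 36/5))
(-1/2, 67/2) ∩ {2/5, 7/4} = {2/5, 7/4}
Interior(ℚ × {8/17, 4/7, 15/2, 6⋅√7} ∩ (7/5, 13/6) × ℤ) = ∅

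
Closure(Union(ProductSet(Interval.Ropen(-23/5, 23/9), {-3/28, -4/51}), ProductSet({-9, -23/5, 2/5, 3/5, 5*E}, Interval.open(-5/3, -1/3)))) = Union(ProductSet({-9, -23/5, 2/5, 3/5, 5*E}, Interval(-5/3, -1/3)), ProductSet(Interval(-23/5, 23/9), {-3/28, -4/51}))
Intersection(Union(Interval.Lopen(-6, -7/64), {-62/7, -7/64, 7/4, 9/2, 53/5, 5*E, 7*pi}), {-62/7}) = {-62/7}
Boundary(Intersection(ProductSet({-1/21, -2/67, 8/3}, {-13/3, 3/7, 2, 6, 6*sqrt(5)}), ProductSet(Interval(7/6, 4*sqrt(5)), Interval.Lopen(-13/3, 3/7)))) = ProductSet({8/3}, {3/7})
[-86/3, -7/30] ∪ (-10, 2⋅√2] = [-86/3, 2⋅√2]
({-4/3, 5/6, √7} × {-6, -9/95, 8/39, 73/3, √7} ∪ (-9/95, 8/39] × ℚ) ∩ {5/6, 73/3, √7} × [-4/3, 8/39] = {5/6, √7} × {-9/95, 8/39}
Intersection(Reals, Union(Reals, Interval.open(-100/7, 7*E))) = Reals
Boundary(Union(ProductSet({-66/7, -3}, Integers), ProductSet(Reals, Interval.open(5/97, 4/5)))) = Union(ProductSet({-66/7, -3}, Complement(Integers, Interval.open(5/97, 4/5))), ProductSet(Reals, {5/97, 4/5}))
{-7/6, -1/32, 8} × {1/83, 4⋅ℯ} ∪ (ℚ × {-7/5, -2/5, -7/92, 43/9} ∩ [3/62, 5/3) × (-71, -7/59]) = ({-7/6, -1/32, 8} × {1/83, 4⋅ℯ}) ∪ ((ℚ ∩ [3/62, 5/3)) × {-7/5, -2/5})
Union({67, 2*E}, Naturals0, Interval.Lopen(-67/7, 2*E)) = Union(Interval.Lopen(-67/7, 2*E), Naturals0)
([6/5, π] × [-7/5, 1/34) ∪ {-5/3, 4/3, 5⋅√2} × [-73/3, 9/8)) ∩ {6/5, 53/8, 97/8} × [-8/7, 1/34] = {6/5} × [-8/7, 1/34)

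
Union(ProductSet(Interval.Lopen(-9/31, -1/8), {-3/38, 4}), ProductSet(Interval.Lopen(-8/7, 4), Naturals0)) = Union(ProductSet(Interval.Lopen(-8/7, 4), Naturals0), ProductSet(Interval.Lopen(-9/31, -1/8), {-3/38, 4}))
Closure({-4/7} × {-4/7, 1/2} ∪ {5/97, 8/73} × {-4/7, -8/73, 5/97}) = ({-4/7} × {-4/7, 1/2}) ∪ ({5/97, 8/73} × {-4/7, -8/73, 5/97})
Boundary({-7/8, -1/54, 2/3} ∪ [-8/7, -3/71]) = {-8/7, -3/71, -1/54, 2/3}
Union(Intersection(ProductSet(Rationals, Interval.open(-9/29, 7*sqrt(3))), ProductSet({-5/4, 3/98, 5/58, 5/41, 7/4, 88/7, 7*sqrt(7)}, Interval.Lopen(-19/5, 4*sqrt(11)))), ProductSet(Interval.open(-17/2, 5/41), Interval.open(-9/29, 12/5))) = Union(ProductSet({-5/4, 3/98, 5/58, 5/41, 7/4, 88/7}, Interval.open(-9/29, 7*sqrt(3))), ProductSet(Interval.open(-17/2, 5/41), Interval.open(-9/29, 12/5)))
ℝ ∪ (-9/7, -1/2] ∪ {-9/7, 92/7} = (-∞, ∞)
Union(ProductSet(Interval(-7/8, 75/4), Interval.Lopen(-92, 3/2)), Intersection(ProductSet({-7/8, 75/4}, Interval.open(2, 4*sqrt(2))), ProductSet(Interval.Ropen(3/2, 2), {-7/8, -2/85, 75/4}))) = ProductSet(Interval(-7/8, 75/4), Interval.Lopen(-92, 3/2))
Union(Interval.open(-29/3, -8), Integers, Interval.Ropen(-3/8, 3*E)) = Union(Integers, Interval.Lopen(-29/3, -8), Interval.Ropen(-3/8, 3*E))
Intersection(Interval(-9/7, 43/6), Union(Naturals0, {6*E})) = Range(0, 8, 1)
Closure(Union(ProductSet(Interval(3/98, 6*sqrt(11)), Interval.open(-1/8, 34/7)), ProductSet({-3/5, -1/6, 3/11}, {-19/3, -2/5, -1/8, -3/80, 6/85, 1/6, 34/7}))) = Union(ProductSet({-3/5, -1/6, 3/11}, {-19/3, -2/5, -1/8, -3/80, 6/85, 1/6, 34/7}), ProductSet(Interval(3/98, 6*sqrt(11)), Interval(-1/8, 34/7)))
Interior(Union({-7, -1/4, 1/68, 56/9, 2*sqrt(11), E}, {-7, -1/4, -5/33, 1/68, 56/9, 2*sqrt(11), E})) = EmptySet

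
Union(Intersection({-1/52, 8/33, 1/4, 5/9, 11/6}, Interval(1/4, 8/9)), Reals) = Reals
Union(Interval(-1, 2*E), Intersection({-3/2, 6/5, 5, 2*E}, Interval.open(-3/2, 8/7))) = Interval(-1, 2*E)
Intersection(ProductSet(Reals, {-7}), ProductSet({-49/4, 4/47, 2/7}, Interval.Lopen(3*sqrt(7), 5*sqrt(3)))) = EmptySet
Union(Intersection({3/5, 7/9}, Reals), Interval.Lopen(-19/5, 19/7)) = Interval.Lopen(-19/5, 19/7)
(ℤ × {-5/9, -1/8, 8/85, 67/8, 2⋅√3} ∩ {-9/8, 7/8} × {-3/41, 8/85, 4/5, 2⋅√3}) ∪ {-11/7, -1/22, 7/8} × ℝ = {-11/7, -1/22, 7/8} × ℝ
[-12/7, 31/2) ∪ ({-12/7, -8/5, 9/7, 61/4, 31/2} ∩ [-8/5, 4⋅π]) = [-12/7, 31/2)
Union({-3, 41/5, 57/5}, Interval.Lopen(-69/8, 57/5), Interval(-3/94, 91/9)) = Interval.Lopen(-69/8, 57/5)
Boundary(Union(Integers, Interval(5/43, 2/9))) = Union(Complement(Integers, Interval.open(5/43, 2/9)), {5/43, 2/9})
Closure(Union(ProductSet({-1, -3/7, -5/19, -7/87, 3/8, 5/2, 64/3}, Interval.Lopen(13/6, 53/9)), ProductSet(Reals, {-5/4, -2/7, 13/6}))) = Union(ProductSet({-1, -3/7, -5/19, -7/87, 3/8, 5/2, 64/3}, Interval(13/6, 53/9)), ProductSet(Reals, {-5/4, -2/7, 13/6}))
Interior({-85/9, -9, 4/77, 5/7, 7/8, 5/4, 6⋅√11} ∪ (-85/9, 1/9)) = (-85/9, 1/9)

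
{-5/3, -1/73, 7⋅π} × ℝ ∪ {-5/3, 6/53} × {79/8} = ({-5/3, 6/53} × {79/8}) ∪ ({-5/3, -1/73, 7⋅π} × ℝ)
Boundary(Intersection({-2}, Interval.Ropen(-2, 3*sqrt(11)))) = {-2}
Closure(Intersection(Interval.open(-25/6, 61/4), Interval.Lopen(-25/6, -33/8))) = Interval(-25/6, -33/8)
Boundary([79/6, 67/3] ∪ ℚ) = (-∞, 79/6] ∪ [67/3, ∞)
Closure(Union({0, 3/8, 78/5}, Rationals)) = Reals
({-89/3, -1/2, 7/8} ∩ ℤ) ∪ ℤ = ℤ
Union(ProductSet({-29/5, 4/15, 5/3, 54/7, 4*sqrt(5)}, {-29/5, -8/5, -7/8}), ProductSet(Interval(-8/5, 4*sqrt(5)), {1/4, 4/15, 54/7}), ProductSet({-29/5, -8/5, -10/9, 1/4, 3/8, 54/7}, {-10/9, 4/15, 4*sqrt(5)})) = Union(ProductSet({-29/5, 4/15, 5/3, 54/7, 4*sqrt(5)}, {-29/5, -8/5, -7/8}), ProductSet({-29/5, -8/5, -10/9, 1/4, 3/8, 54/7}, {-10/9, 4/15, 4*sqrt(5)}), ProductSet(Interval(-8/5, 4*sqrt(5)), {1/4, 4/15, 54/7}))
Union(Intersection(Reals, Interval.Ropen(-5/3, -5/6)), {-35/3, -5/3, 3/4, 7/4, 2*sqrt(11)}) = Union({-35/3, 3/4, 7/4, 2*sqrt(11)}, Interval.Ropen(-5/3, -5/6))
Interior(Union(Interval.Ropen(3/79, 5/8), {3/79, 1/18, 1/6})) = Interval.open(3/79, 5/8)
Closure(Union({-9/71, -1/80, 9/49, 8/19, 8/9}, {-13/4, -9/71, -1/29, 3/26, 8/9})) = {-13/4, -9/71, -1/29, -1/80, 3/26, 9/49, 8/19, 8/9}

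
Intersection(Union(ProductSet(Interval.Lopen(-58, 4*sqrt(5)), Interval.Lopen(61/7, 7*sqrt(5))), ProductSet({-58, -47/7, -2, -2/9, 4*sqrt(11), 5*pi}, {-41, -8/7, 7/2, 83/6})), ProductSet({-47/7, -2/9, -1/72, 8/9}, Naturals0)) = ProductSet({-47/7, -2/9, -1/72, 8/9}, Range(9, 16, 1))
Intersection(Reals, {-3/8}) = {-3/8}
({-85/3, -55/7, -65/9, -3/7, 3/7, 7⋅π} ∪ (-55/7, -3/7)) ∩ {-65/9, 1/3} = {-65/9}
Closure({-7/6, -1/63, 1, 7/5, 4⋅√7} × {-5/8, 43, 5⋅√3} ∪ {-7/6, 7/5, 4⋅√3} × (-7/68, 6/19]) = ({-7/6, 7/5, 4⋅√3} × [-7/68, 6/19]) ∪ ({-7/6, -1/63, 1, 7/5, 4⋅√7} × {-5/8, 43, 5⋅√3})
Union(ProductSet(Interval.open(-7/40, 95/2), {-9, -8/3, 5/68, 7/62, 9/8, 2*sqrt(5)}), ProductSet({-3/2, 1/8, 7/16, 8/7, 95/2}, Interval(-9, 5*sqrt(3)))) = Union(ProductSet({-3/2, 1/8, 7/16, 8/7, 95/2}, Interval(-9, 5*sqrt(3))), ProductSet(Interval.open(-7/40, 95/2), {-9, -8/3, 5/68, 7/62, 9/8, 2*sqrt(5)}))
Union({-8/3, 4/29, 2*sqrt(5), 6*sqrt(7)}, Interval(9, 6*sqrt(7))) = Union({-8/3, 4/29, 2*sqrt(5)}, Interval(9, 6*sqrt(7)))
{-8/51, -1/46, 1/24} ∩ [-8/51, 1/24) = {-8/51, -1/46}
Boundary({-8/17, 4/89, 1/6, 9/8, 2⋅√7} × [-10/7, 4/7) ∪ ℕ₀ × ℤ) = (ℕ₀ × ℤ) ∪ ({-8/17, 4/89, 1/6, 9/8, 2⋅√7} × [-10/7, 4/7])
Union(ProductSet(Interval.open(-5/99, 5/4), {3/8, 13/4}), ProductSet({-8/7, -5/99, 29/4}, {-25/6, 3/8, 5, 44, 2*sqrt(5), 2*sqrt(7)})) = Union(ProductSet({-8/7, -5/99, 29/4}, {-25/6, 3/8, 5, 44, 2*sqrt(5), 2*sqrt(7)}), ProductSet(Interval.open(-5/99, 5/4), {3/8, 13/4}))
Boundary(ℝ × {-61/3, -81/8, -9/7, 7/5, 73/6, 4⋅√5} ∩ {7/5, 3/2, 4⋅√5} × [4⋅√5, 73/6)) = {7/5, 3/2, 4⋅√5} × {4⋅√5}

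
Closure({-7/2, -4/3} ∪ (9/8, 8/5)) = {-7/2, -4/3} ∪ [9/8, 8/5]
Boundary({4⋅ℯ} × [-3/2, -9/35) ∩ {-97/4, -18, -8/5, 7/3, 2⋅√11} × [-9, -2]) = ∅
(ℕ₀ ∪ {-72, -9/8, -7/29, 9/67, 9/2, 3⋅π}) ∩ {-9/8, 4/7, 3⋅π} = {-9/8, 3⋅π}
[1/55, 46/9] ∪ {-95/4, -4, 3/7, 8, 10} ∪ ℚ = ℚ ∪ [1/55, 46/9]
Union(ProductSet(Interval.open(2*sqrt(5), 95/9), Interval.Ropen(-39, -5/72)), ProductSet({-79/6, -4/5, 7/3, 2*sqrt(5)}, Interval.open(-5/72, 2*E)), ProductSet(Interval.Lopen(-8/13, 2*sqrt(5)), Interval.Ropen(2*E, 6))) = Union(ProductSet({-79/6, -4/5, 7/3, 2*sqrt(5)}, Interval.open(-5/72, 2*E)), ProductSet(Interval.Lopen(-8/13, 2*sqrt(5)), Interval.Ropen(2*E, 6)), ProductSet(Interval.open(2*sqrt(5), 95/9), Interval.Ropen(-39, -5/72)))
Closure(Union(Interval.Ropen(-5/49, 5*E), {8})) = Interval(-5/49, 5*E)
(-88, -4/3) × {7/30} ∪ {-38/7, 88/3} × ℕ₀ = ({-38/7, 88/3} × ℕ₀) ∪ ((-88, -4/3) × {7/30})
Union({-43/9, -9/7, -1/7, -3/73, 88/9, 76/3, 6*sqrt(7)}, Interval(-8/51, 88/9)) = Union({-43/9, -9/7, 76/3, 6*sqrt(7)}, Interval(-8/51, 88/9))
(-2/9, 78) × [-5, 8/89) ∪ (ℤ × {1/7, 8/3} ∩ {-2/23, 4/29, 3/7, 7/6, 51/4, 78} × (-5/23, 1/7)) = (-2/9, 78) × [-5, 8/89)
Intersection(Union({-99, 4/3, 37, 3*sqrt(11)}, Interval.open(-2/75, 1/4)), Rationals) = Union({-99, 4/3, 37}, Intersection(Interval.open(-2/75, 1/4), Rationals))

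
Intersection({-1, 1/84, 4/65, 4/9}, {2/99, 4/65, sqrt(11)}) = {4/65}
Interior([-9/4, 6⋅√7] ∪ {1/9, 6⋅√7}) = (-9/4, 6⋅√7)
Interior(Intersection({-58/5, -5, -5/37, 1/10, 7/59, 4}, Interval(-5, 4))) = EmptySet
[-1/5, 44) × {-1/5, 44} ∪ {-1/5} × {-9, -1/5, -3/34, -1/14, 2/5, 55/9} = ([-1/5, 44) × {-1/5, 44}) ∪ ({-1/5} × {-9, -1/5, -3/34, -1/14, 2/5, 55/9})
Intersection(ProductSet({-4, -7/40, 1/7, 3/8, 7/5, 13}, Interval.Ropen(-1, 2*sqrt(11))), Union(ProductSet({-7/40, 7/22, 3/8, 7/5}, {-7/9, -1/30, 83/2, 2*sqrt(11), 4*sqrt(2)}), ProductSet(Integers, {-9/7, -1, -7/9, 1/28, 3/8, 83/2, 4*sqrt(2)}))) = Union(ProductSet({-4, 13}, {-1, -7/9, 1/28, 3/8, 4*sqrt(2)}), ProductSet({-7/40, 3/8, 7/5}, {-7/9, -1/30, 4*sqrt(2)}))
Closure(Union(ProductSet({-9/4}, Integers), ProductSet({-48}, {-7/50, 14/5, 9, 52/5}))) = Union(ProductSet({-48}, {-7/50, 14/5, 9, 52/5}), ProductSet({-9/4}, Integers))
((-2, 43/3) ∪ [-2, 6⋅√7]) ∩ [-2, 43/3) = [-2, 43/3)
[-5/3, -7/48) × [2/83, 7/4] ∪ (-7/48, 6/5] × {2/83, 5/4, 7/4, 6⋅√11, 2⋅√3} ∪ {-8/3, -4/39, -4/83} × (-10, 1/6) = ({-8/3, -4/39, -4/83} × (-10, 1/6)) ∪ ([-5/3, -7/48) × [2/83, 7/4]) ∪ ((-7/48, 6/5] × {2/83, 5/4, 7/4, 6⋅√11, 2⋅√3})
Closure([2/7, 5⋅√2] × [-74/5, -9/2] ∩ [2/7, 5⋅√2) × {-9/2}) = [2/7, 5⋅√2] × {-9/2}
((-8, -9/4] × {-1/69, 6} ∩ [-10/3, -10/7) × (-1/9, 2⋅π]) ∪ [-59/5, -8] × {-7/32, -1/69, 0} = ([-10/3, -9/4] × {-1/69, 6}) ∪ ([-59/5, -8] × {-7/32, -1/69, 0})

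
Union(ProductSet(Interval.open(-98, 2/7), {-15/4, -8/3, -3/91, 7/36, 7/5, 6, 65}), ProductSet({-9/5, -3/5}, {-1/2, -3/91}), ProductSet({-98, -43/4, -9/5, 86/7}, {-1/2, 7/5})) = Union(ProductSet({-9/5, -3/5}, {-1/2, -3/91}), ProductSet({-98, -43/4, -9/5, 86/7}, {-1/2, 7/5}), ProductSet(Interval.open(-98, 2/7), {-15/4, -8/3, -3/91, 7/36, 7/5, 6, 65}))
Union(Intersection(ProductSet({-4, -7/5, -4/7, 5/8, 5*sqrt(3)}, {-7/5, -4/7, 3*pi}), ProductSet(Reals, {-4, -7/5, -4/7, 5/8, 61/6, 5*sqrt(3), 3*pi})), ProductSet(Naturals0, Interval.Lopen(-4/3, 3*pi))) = Union(ProductSet({-4, -7/5, -4/7, 5/8, 5*sqrt(3)}, {-7/5, -4/7, 3*pi}), ProductSet(Naturals0, Interval.Lopen(-4/3, 3*pi)))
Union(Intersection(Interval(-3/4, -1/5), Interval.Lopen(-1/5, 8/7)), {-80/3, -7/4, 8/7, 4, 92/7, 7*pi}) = {-80/3, -7/4, 8/7, 4, 92/7, 7*pi}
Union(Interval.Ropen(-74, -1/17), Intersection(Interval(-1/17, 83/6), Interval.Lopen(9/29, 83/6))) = Union(Interval.Ropen(-74, -1/17), Interval.Lopen(9/29, 83/6))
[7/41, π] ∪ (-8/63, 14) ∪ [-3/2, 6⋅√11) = [-3/2, 6⋅√11)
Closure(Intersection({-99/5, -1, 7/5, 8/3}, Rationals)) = {-99/5, -1, 7/5, 8/3}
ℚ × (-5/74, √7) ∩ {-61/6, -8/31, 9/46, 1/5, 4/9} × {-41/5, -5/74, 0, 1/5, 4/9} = {-61/6, -8/31, 9/46, 1/5, 4/9} × {0, 1/5, 4/9}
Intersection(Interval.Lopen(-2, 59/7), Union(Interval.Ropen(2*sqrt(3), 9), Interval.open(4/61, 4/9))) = Union(Interval.open(4/61, 4/9), Interval(2*sqrt(3), 59/7))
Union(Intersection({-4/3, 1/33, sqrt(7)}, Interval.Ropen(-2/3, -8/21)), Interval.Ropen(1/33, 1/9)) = Interval.Ropen(1/33, 1/9)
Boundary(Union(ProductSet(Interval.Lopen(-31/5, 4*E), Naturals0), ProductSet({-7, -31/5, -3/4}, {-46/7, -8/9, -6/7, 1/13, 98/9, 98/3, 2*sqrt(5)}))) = Union(ProductSet({-7, -31/5, -3/4}, {-46/7, -8/9, -6/7, 1/13, 98/9, 98/3, 2*sqrt(5)}), ProductSet(Interval(-31/5, 4*E), Naturals0))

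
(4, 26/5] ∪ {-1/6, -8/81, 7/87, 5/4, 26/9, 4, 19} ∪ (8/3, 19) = {-1/6, -8/81, 7/87, 5/4} ∪ (8/3, 19]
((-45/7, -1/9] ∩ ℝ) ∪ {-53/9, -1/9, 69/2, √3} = (-45/7, -1/9] ∪ {69/2, √3}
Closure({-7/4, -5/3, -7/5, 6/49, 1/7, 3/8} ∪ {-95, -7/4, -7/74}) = {-95, -7/4, -5/3, -7/5, -7/74, 6/49, 1/7, 3/8}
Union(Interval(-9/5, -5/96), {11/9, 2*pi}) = Union({11/9, 2*pi}, Interval(-9/5, -5/96))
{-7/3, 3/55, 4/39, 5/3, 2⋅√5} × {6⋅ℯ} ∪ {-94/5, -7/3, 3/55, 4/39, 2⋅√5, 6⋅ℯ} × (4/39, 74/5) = ({-7/3, 3/55, 4/39, 5/3, 2⋅√5} × {6⋅ℯ}) ∪ ({-94/5, -7/3, 3/55, 4/39, 2⋅√5, 6⋅ℯ} × (4/39, 74/5))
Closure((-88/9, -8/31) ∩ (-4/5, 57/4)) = [-4/5, -8/31]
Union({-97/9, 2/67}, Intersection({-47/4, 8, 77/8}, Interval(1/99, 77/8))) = {-97/9, 2/67, 8, 77/8}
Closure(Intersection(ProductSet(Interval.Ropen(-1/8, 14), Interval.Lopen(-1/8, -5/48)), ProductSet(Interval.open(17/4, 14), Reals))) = Union(ProductSet({17/4, 14}, Interval(-1/8, -5/48)), ProductSet(Interval(17/4, 14), {-1/8, -5/48}), ProductSet(Interval.open(17/4, 14), Interval.Lopen(-1/8, -5/48)))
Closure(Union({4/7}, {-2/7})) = {-2/7, 4/7}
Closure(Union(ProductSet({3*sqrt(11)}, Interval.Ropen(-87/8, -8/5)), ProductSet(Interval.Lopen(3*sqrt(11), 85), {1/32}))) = Union(ProductSet({3*sqrt(11)}, Interval(-87/8, -8/5)), ProductSet(Interval(3*sqrt(11), 85), {1/32}))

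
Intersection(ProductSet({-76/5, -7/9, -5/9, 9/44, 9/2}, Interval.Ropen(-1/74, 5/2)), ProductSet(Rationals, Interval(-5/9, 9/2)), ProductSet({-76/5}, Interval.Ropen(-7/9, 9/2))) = ProductSet({-76/5}, Interval.Ropen(-1/74, 5/2))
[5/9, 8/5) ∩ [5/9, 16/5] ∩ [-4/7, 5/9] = {5/9}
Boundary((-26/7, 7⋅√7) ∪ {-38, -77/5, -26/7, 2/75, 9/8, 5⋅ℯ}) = {-38, -77/5, -26/7, 7⋅√7}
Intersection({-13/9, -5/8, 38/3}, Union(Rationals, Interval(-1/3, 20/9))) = {-13/9, -5/8, 38/3}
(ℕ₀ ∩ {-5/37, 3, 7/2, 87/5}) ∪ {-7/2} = {-7/2, 3}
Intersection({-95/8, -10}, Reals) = {-95/8, -10}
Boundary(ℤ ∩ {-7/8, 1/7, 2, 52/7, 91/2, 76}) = {2, 76}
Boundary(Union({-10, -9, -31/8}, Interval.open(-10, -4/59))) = {-10, -4/59}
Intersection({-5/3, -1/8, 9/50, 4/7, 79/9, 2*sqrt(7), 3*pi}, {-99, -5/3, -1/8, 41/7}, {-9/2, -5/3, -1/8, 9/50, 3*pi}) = {-5/3, -1/8}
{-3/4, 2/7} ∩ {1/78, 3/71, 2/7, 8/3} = {2/7}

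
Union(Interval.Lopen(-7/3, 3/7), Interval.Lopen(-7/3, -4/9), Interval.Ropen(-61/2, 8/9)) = Interval.Ropen(-61/2, 8/9)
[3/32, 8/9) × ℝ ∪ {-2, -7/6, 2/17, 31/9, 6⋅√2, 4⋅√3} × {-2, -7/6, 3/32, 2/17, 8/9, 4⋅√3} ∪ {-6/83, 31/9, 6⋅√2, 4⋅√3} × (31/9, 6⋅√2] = ([3/32, 8/9) × ℝ) ∪ ({-6/83, 31/9, 6⋅√2, 4⋅√3} × (31/9, 6⋅√2]) ∪ ({-2, -7/6, 2/17, 31/9, 6⋅√2, 4⋅√3} × {-2, -7/6, 3/32, 2/17, 8/9, 4⋅√3})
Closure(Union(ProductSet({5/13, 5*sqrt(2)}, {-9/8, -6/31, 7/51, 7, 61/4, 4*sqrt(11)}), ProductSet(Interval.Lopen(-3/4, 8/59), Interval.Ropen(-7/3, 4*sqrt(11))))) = Union(ProductSet({-3/4, 8/59}, Interval(-7/3, 4*sqrt(11))), ProductSet({5/13, 5*sqrt(2)}, {-9/8, -6/31, 7/51, 7, 61/4, 4*sqrt(11)}), ProductSet(Interval(-3/4, 8/59), {-7/3, 4*sqrt(11)}), ProductSet(Interval.Lopen(-3/4, 8/59), Interval.Ropen(-7/3, 4*sqrt(11))))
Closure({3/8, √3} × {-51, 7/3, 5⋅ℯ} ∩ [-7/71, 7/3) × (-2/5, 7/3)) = ∅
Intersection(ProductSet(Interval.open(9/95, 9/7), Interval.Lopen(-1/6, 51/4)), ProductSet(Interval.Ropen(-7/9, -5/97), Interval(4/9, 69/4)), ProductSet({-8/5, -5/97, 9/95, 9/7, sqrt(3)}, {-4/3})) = EmptySet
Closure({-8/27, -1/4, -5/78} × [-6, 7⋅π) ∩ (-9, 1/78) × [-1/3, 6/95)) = {-8/27, -1/4, -5/78} × [-1/3, 6/95]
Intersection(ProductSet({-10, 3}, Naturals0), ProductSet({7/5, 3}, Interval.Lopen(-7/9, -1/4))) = EmptySet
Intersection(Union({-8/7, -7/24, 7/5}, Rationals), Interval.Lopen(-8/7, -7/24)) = Intersection(Interval.Lopen(-8/7, -7/24), Rationals)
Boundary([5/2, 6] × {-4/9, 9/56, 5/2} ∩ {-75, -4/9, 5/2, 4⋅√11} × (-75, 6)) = {5/2} × {-4/9, 9/56, 5/2}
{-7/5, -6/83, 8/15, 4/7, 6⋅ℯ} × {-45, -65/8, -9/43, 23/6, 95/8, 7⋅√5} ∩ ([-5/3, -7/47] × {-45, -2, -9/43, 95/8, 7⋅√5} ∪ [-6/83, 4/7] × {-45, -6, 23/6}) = ({-6/83, 8/15, 4/7} × {-45, 23/6}) ∪ ({-7/5} × {-45, -9/43, 95/8, 7⋅√5})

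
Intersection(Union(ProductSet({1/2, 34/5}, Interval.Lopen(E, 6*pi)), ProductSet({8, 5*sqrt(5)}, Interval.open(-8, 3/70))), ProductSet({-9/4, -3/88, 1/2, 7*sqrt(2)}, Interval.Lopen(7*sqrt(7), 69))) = ProductSet({1/2}, Interval.Lopen(7*sqrt(7), 6*pi))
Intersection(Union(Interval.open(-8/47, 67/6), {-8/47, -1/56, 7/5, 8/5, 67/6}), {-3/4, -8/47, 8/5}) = {-8/47, 8/5}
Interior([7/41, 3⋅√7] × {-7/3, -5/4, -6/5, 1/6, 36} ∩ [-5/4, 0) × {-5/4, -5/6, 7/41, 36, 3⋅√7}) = ∅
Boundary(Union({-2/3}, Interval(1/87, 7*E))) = {-2/3, 1/87, 7*E}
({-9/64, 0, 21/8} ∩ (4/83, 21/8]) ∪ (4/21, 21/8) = (4/21, 21/8]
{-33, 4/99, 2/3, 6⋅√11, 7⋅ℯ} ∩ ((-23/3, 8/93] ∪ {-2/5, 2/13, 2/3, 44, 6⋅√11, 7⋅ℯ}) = {4/99, 2/3, 6⋅√11, 7⋅ℯ}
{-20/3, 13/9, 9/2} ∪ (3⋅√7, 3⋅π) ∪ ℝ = (-∞, ∞)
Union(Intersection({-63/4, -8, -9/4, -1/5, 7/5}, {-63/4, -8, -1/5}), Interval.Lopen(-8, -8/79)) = Union({-63/4}, Interval(-8, -8/79))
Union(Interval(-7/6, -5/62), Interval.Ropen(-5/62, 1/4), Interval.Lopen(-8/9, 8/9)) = Interval(-7/6, 8/9)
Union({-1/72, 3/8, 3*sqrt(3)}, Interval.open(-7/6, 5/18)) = Union({3/8, 3*sqrt(3)}, Interval.open(-7/6, 5/18))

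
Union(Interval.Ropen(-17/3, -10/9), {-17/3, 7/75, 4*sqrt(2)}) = Union({7/75, 4*sqrt(2)}, Interval.Ropen(-17/3, -10/9))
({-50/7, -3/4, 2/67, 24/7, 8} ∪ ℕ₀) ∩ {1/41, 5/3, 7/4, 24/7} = {24/7}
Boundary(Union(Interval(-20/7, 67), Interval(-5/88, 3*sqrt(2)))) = {-20/7, 67}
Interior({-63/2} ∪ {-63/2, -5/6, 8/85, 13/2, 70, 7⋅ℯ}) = ∅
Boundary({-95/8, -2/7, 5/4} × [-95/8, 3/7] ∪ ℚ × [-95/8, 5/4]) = ℝ × [-95/8, 5/4]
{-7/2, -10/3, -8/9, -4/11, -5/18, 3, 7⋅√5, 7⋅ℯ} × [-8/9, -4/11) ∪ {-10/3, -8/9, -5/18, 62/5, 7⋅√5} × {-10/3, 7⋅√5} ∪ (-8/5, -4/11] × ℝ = ((-8/5, -4/11] × ℝ) ∪ ({-10/3, -8/9, -5/18, 62/5, 7⋅√5} × {-10/3, 7⋅√5}) ∪ ({-7/2, -10/3, -8/9, -4/11, -5/18, 3, 7⋅√5, 7⋅ℯ} × [-8/9, -4/11))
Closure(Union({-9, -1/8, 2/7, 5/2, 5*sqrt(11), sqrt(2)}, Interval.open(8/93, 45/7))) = Union({-9, -1/8, 5*sqrt(11)}, Interval(8/93, 45/7))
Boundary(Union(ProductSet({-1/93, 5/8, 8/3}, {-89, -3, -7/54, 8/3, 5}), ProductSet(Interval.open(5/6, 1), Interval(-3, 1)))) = Union(ProductSet({5/6, 1}, Interval(-3, 1)), ProductSet({-1/93, 5/8, 8/3}, {-89, -3, -7/54, 8/3, 5}), ProductSet(Interval(5/6, 1), {-3, 1}))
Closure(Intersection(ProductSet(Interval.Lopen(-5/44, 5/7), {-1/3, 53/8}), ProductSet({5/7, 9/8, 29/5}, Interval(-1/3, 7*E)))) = ProductSet({5/7}, {-1/3, 53/8})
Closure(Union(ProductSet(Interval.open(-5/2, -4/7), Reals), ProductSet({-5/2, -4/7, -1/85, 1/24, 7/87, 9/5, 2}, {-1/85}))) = Union(ProductSet({-5/2, -4/7, -1/85, 1/24, 7/87, 9/5, 2}, {-1/85}), ProductSet(Interval(-5/2, -4/7), Reals))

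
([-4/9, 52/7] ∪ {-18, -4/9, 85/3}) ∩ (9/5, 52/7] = (9/5, 52/7]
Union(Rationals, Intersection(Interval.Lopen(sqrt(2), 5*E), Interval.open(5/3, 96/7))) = Union(Interval(5/3, 5*E), Rationals)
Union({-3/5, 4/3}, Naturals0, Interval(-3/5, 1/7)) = Union({4/3}, Interval(-3/5, 1/7), Naturals0)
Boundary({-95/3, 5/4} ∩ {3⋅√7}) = ∅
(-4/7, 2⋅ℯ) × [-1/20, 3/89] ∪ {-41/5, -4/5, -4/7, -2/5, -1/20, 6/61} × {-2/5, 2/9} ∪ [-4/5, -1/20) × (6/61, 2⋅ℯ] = ({-41/5, -4/5, -4/7, -2/5, -1/20, 6/61} × {-2/5, 2/9}) ∪ ([-4/5, -1/20) × (6/61, 2⋅ℯ]) ∪ ((-4/7, 2⋅ℯ) × [-1/20, 3/89])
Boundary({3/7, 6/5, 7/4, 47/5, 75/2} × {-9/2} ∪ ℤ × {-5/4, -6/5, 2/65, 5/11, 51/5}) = (ℤ × {-5/4, -6/5, 2/65, 5/11, 51/5}) ∪ ({3/7, 6/5, 7/4, 47/5, 75/2} × {-9/2})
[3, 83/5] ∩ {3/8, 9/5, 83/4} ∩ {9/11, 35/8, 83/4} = ∅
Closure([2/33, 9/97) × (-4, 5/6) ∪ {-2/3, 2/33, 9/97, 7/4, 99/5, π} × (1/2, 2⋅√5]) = ({2/33, 9/97} × [-4, 5/6]) ∪ ([2/33, 9/97] × {-4, 5/6}) ∪ ([2/33, 9/97) × (-4, 5/6)) ∪ ({-2/3, 2/33, 9/97, 7/4, 99/5, π} × [1/2, 2⋅√5])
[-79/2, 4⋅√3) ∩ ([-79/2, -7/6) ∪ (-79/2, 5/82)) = [-79/2, 5/82)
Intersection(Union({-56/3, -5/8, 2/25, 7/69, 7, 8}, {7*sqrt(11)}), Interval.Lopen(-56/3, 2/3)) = {-5/8, 2/25, 7/69}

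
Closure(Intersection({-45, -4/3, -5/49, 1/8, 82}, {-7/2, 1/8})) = {1/8}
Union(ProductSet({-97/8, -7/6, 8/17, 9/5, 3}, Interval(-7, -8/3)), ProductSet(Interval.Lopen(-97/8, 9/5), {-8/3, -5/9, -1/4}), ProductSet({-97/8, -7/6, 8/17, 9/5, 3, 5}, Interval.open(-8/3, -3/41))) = Union(ProductSet({-97/8, -7/6, 8/17, 9/5, 3}, Interval(-7, -8/3)), ProductSet({-97/8, -7/6, 8/17, 9/5, 3, 5}, Interval.open(-8/3, -3/41)), ProductSet(Interval.Lopen(-97/8, 9/5), {-8/3, -5/9, -1/4}))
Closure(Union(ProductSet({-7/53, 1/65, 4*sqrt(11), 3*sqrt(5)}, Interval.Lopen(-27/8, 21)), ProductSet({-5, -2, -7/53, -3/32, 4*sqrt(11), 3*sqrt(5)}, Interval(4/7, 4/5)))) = Union(ProductSet({-7/53, 1/65, 4*sqrt(11), 3*sqrt(5)}, Interval(-27/8, 21)), ProductSet({-5, -2, -7/53, -3/32, 4*sqrt(11), 3*sqrt(5)}, Interval(4/7, 4/5)))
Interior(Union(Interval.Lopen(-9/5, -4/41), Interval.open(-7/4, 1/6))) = Interval.open(-9/5, 1/6)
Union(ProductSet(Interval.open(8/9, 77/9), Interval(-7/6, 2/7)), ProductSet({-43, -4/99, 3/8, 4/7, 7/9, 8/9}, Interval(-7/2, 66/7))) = Union(ProductSet({-43, -4/99, 3/8, 4/7, 7/9, 8/9}, Interval(-7/2, 66/7)), ProductSet(Interval.open(8/9, 77/9), Interval(-7/6, 2/7)))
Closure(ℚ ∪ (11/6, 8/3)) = ℚ ∪ (-∞, ∞)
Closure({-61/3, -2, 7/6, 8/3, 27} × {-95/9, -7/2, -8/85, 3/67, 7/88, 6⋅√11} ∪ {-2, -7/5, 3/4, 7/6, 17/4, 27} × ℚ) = ({-2, -7/5, 3/4, 7/6, 17/4, 27} × ℝ) ∪ ({-61/3, -2, 7/6, 8/3, 27} × {-95/9, -7/2, -8/85, 3/67, 7/88, 6⋅√11})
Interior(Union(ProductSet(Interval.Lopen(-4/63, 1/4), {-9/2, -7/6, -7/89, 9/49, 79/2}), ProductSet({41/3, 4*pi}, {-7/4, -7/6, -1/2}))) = EmptySet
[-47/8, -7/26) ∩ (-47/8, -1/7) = (-47/8, -7/26)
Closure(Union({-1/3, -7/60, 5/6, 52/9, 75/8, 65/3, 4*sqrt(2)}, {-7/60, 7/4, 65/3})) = {-1/3, -7/60, 5/6, 7/4, 52/9, 75/8, 65/3, 4*sqrt(2)}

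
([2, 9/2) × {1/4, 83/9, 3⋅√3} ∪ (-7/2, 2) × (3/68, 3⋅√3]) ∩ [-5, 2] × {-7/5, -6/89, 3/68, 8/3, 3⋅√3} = ({2} × {3⋅√3}) ∪ ((-7/2, 2) × {8/3, 3⋅√3})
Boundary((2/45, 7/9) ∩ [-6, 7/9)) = {2/45, 7/9}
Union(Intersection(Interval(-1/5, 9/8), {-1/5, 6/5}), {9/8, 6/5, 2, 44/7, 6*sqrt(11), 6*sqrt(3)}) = {-1/5, 9/8, 6/5, 2, 44/7, 6*sqrt(11), 6*sqrt(3)}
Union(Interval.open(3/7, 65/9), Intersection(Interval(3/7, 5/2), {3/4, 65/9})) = Interval.open(3/7, 65/9)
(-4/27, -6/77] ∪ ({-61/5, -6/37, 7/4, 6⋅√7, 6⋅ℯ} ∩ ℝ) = {-61/5, -6/37, 7/4, 6⋅√7, 6⋅ℯ} ∪ (-4/27, -6/77]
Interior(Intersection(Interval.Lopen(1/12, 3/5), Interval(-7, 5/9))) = Interval.open(1/12, 5/9)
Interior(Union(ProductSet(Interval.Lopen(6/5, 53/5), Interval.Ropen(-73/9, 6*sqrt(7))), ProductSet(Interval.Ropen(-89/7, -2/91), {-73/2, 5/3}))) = ProductSet(Interval.open(6/5, 53/5), Interval.open(-73/9, 6*sqrt(7)))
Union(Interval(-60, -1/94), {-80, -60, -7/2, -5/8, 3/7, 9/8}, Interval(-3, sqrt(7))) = Union({-80}, Interval(-60, sqrt(7)))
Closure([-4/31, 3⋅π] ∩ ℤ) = {0, 1, …, 9}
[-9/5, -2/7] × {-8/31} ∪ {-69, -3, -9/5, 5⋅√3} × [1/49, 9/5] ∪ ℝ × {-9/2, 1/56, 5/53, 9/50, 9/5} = ([-9/5, -2/7] × {-8/31}) ∪ (ℝ × {-9/2, 1/56, 5/53, 9/50, 9/5}) ∪ ({-69, -3, -9/5, 5⋅√3} × [1/49, 9/5])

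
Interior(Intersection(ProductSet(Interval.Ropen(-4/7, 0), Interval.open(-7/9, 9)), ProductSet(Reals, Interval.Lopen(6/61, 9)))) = ProductSet(Interval.open(-4/7, 0), Interval.open(6/61, 9))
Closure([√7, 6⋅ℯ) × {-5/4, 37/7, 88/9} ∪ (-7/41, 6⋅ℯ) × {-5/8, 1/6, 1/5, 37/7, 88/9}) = ([-7/41, 6⋅ℯ] × {-5/8, 1/6, 1/5, 37/7, 88/9}) ∪ ([√7, 6⋅ℯ] × {-5/4, 37/7, 88/9})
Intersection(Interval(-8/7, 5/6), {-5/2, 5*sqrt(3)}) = EmptySet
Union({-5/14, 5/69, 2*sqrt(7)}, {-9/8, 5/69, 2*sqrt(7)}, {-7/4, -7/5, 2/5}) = {-7/4, -7/5, -9/8, -5/14, 5/69, 2/5, 2*sqrt(7)}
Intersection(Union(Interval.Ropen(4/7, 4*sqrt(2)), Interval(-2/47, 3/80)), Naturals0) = Union(Range(0, 1, 1), Range(1, 6, 1))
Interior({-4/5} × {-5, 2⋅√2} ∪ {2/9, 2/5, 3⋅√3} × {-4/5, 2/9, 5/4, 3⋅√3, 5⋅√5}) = ∅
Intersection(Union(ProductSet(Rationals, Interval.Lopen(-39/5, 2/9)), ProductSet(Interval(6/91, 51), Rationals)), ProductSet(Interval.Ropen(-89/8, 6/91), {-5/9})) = ProductSet(Intersection(Interval.Ropen(-89/8, 6/91), Rationals), {-5/9})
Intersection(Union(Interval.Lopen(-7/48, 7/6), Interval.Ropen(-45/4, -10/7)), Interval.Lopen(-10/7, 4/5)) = Interval.Lopen(-7/48, 4/5)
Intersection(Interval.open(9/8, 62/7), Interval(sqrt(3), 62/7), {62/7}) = EmptySet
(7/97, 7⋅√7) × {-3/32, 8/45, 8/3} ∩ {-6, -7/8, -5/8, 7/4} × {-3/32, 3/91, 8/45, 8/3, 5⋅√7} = {7/4} × {-3/32, 8/45, 8/3}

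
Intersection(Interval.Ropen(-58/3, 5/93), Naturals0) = Range(0, 1, 1)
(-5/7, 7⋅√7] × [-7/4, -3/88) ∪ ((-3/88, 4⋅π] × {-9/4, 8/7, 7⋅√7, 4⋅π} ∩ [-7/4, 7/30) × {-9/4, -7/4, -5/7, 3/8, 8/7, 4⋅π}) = ((-3/88, 7/30) × {-9/4, 8/7, 4⋅π}) ∪ ((-5/7, 7⋅√7] × [-7/4, -3/88))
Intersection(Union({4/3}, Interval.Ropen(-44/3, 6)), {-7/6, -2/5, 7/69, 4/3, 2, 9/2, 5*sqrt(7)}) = {-7/6, -2/5, 7/69, 4/3, 2, 9/2}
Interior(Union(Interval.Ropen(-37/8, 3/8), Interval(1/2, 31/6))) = Union(Interval.open(-37/8, 3/8), Interval.open(1/2, 31/6))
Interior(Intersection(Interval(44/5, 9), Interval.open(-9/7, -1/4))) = EmptySet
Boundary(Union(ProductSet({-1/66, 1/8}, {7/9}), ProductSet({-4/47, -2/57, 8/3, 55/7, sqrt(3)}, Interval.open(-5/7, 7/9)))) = Union(ProductSet({-1/66, 1/8}, {7/9}), ProductSet({-4/47, -2/57, 8/3, 55/7, sqrt(3)}, Interval(-5/7, 7/9)))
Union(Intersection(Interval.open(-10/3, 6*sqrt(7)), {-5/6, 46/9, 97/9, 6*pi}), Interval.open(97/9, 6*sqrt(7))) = Union({-5/6, 46/9}, Interval.Ropen(97/9, 6*sqrt(7)))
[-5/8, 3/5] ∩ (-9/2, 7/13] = [-5/8, 7/13]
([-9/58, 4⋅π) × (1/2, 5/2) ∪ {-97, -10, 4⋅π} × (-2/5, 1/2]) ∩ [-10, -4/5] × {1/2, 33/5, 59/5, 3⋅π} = {-10} × {1/2}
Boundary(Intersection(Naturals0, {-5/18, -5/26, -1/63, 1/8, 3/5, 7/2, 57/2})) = EmptySet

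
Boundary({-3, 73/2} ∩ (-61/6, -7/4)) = {-3}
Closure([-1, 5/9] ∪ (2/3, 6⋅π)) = [-1, 5/9] ∪ [2/3, 6⋅π]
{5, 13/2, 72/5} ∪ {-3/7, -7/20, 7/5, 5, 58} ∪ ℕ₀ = {-3/7, -7/20, 7/5, 13/2, 72/5} ∪ ℕ₀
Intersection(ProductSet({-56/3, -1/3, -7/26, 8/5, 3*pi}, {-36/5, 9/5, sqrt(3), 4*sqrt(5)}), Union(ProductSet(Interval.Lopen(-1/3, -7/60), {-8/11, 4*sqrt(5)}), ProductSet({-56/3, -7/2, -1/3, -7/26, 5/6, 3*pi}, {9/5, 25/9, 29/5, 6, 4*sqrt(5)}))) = ProductSet({-56/3, -1/3, -7/26, 3*pi}, {9/5, 4*sqrt(5)})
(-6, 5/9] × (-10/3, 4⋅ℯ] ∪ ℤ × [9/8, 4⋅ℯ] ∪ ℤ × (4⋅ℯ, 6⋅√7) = (ℤ × [9/8, 6⋅√7)) ∪ ((-6, 5/9] × (-10/3, 4⋅ℯ])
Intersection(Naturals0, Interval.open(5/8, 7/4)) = Range(1, 2, 1)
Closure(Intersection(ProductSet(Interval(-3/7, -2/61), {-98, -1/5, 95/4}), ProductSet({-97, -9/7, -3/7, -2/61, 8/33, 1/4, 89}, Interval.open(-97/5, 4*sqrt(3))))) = ProductSet({-3/7, -2/61}, {-1/5})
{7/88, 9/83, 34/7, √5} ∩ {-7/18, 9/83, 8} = {9/83}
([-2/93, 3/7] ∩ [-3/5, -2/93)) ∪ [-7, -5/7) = [-7, -5/7)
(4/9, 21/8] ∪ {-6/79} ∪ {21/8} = {-6/79} ∪ (4/9, 21/8]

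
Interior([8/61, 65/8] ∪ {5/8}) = (8/61, 65/8)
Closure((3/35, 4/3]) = [3/35, 4/3]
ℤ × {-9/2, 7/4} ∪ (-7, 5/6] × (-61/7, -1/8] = (ℤ × {-9/2, 7/4}) ∪ ((-7, 5/6] × (-61/7, -1/8])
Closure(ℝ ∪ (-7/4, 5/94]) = (-∞, ∞)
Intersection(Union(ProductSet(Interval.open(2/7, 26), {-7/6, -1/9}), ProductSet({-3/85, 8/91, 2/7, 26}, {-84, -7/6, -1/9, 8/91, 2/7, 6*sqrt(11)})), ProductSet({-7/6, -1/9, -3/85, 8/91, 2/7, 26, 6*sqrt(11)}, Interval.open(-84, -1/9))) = ProductSet({-3/85, 8/91, 2/7, 26, 6*sqrt(11)}, {-7/6})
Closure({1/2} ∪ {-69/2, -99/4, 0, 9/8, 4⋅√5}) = {-69/2, -99/4, 0, 1/2, 9/8, 4⋅√5}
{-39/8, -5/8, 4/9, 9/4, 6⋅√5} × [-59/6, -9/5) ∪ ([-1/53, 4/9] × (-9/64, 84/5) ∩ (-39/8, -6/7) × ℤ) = {-39/8, -5/8, 4/9, 9/4, 6⋅√5} × [-59/6, -9/5)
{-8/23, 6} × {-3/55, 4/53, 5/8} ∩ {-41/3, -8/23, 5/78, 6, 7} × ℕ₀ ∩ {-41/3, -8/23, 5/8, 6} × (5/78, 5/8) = ∅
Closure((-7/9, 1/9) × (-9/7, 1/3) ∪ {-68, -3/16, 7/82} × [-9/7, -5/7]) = ({-7/9, 1/9} × [-9/7, 1/3]) ∪ ([-7/9, 1/9] × {-9/7, 1/3}) ∪ ({-68, -3/16, 7/82} × [-9/7, -5/7]) ∪ ((-7/9, 1/9) × (-9/7, 1/3))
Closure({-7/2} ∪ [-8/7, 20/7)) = {-7/2} ∪ [-8/7, 20/7]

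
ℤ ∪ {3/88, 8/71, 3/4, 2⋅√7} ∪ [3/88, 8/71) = ℤ ∪ [3/88, 8/71] ∪ {3/4, 2⋅√7}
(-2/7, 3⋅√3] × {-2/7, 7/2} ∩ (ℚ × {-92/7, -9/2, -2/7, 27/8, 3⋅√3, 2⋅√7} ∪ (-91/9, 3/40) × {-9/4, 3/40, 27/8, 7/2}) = ((-2/7, 3/40) × {7/2}) ∪ ((ℚ ∩ (-2/7, 3⋅√3]) × {-2/7})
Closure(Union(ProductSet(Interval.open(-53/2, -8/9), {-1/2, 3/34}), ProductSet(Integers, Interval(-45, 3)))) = Union(ProductSet(Integers, Interval(-45, 3)), ProductSet(Interval(-53/2, -8/9), {-1/2, 3/34}))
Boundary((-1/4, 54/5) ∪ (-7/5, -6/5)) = {-7/5, -6/5, -1/4, 54/5}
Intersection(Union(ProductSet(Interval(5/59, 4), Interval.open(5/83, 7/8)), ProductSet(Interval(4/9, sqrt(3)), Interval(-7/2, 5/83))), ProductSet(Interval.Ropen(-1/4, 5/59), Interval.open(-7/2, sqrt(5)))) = EmptySet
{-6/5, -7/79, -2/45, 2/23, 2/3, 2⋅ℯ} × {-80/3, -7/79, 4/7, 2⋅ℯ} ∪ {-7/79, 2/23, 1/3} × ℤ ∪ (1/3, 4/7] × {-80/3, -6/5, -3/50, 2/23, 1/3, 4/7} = ({-7/79, 2/23, 1/3} × ℤ) ∪ ((1/3, 4/7] × {-80/3, -6/5, -3/50, 2/23, 1/3, 4/7}) ∪ ({-6/5, -7/79, -2/45, 2/23, 2/3, 2⋅ℯ} × {-80/3, -7/79, 4/7, 2⋅ℯ})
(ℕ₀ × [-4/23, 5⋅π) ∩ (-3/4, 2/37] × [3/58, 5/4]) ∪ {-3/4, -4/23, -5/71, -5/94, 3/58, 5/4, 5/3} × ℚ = ({-3/4, -4/23, -5/71, -5/94, 3/58, 5/4, 5/3} × ℚ) ∪ ({0} × [3/58, 5/4])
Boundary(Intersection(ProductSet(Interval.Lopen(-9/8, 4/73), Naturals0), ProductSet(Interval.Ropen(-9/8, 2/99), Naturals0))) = ProductSet(Interval(-9/8, 2/99), Naturals0)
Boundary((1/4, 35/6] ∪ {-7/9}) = {-7/9, 1/4, 35/6}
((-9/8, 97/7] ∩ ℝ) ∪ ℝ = (-∞, ∞)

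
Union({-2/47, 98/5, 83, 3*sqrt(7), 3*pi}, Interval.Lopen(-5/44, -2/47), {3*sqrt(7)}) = Union({98/5, 83, 3*sqrt(7), 3*pi}, Interval.Lopen(-5/44, -2/47))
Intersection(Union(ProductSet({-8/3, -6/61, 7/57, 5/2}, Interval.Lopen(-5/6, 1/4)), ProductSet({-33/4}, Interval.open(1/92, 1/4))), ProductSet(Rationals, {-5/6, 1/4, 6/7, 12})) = ProductSet({-8/3, -6/61, 7/57, 5/2}, {1/4})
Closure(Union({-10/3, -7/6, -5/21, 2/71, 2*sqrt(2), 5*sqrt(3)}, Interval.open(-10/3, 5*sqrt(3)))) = Interval(-10/3, 5*sqrt(3))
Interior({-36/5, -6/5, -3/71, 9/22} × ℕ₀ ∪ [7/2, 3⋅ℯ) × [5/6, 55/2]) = (7/2, 3⋅ℯ) × ((5/6, 55/2) ∪ ((5/6, 55/2) \ ℕ₀))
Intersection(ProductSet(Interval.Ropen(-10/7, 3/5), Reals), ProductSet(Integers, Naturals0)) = ProductSet(Range(-1, 1, 1), Naturals0)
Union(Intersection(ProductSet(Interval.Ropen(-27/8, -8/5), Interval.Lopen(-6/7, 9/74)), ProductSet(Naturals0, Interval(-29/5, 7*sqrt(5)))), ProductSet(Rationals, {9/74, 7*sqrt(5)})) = ProductSet(Rationals, {9/74, 7*sqrt(5)})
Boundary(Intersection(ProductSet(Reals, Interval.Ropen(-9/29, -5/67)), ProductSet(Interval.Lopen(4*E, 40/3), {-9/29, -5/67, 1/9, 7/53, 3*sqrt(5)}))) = ProductSet(Interval(4*E, 40/3), {-9/29})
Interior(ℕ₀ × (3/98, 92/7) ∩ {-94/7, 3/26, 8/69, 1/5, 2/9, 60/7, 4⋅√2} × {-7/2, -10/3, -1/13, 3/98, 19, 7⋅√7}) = ∅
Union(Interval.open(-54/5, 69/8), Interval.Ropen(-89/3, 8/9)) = Interval.Ropen(-89/3, 69/8)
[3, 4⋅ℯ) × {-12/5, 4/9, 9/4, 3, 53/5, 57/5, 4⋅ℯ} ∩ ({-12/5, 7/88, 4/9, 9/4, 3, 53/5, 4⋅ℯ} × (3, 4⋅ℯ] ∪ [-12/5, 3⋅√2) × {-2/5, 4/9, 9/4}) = ({3, 53/5} × {53/5, 4⋅ℯ}) ∪ ([3, 3⋅√2) × {4/9, 9/4})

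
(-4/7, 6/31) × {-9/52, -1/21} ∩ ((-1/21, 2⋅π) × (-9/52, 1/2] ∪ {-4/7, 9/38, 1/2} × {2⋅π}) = (-1/21, 6/31) × {-1/21}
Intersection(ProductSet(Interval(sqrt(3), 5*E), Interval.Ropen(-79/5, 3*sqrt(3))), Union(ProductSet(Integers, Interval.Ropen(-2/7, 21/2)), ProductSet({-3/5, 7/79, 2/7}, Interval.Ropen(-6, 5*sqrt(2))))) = ProductSet(Range(2, 14, 1), Interval.Ropen(-2/7, 3*sqrt(3)))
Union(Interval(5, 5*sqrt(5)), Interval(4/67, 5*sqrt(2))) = Interval(4/67, 5*sqrt(5))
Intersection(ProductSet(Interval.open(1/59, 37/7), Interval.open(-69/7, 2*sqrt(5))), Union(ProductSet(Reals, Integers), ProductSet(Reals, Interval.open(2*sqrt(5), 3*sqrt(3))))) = ProductSet(Interval.open(1/59, 37/7), Range(-9, 5, 1))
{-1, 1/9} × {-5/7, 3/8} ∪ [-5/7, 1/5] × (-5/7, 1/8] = ({-1, 1/9} × {-5/7, 3/8}) ∪ ([-5/7, 1/5] × (-5/7, 1/8])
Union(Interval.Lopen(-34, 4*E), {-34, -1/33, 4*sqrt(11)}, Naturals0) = Union({4*sqrt(11)}, Interval(-34, 4*E), Naturals0)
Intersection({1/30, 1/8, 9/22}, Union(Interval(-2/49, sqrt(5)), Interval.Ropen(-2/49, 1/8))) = {1/30, 1/8, 9/22}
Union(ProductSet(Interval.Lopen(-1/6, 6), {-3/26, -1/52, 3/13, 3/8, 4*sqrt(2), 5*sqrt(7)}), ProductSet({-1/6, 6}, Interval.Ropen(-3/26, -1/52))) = Union(ProductSet({-1/6, 6}, Interval.Ropen(-3/26, -1/52)), ProductSet(Interval.Lopen(-1/6, 6), {-3/26, -1/52, 3/13, 3/8, 4*sqrt(2), 5*sqrt(7)}))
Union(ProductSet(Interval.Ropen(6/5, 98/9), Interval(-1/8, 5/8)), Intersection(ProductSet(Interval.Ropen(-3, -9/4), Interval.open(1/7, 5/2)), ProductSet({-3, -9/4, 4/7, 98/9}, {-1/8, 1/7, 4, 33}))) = ProductSet(Interval.Ropen(6/5, 98/9), Interval(-1/8, 5/8))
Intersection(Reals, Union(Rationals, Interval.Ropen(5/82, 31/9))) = Union(Interval(5/82, 31/9), Rationals)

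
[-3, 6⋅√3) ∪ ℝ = (-∞, ∞)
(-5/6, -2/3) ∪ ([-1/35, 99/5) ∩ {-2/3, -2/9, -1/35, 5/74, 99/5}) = (-5/6, -2/3) ∪ {-1/35, 5/74}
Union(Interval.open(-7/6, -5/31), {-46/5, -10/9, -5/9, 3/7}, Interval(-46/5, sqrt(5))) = Interval(-46/5, sqrt(5))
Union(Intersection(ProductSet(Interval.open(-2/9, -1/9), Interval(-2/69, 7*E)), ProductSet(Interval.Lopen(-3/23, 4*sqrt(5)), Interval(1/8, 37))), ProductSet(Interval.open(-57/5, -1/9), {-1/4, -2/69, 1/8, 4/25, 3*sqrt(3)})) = Union(ProductSet(Interval.open(-57/5, -1/9), {-1/4, -2/69, 1/8, 4/25, 3*sqrt(3)}), ProductSet(Interval.open(-3/23, -1/9), Interval(1/8, 7*E)))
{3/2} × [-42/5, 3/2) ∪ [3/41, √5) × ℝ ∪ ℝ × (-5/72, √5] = ([3/41, √5) × ℝ) ∪ (ℝ × (-5/72, √5])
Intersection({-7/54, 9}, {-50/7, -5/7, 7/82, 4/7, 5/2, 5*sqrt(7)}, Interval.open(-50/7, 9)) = EmptySet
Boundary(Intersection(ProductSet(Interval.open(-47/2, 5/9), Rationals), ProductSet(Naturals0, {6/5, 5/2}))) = ProductSet(Range(0, 1, 1), {6/5, 5/2})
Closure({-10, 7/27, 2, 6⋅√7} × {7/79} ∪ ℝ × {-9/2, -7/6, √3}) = (ℝ × {-9/2, -7/6, √3}) ∪ ({-10, 7/27, 2, 6⋅√7} × {7/79})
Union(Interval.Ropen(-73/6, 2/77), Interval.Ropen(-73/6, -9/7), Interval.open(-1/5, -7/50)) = Interval.Ropen(-73/6, 2/77)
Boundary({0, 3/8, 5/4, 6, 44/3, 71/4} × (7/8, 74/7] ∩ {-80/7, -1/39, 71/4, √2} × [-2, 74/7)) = {71/4} × [7/8, 74/7]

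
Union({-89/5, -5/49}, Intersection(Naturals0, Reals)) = Union({-89/5, -5/49}, Naturals0)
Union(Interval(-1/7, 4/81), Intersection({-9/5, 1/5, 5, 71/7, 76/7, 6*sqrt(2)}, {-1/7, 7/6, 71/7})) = Union({71/7}, Interval(-1/7, 4/81))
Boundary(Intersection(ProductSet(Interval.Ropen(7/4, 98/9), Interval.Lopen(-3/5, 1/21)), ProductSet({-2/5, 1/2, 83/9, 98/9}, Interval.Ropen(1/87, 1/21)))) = ProductSet({83/9}, Interval(1/87, 1/21))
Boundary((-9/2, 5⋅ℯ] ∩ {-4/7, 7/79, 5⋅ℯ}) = {-4/7, 7/79, 5⋅ℯ}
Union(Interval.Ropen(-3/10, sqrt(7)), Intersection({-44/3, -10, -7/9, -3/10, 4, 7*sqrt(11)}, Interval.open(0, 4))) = Interval.Ropen(-3/10, sqrt(7))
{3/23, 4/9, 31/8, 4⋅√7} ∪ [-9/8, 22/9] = [-9/8, 22/9] ∪ {31/8, 4⋅√7}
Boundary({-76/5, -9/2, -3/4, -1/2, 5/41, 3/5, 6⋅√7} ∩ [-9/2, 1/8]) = {-9/2, -3/4, -1/2, 5/41}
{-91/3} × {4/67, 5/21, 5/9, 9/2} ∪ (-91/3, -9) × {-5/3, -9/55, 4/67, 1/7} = ({-91/3} × {4/67, 5/21, 5/9, 9/2}) ∪ ((-91/3, -9) × {-5/3, -9/55, 4/67, 1/7})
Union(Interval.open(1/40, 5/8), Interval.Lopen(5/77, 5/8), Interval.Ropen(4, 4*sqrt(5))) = Union(Interval.Lopen(1/40, 5/8), Interval.Ropen(4, 4*sqrt(5)))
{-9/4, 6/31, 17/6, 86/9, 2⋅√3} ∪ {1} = {-9/4, 6/31, 1, 17/6, 86/9, 2⋅√3}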